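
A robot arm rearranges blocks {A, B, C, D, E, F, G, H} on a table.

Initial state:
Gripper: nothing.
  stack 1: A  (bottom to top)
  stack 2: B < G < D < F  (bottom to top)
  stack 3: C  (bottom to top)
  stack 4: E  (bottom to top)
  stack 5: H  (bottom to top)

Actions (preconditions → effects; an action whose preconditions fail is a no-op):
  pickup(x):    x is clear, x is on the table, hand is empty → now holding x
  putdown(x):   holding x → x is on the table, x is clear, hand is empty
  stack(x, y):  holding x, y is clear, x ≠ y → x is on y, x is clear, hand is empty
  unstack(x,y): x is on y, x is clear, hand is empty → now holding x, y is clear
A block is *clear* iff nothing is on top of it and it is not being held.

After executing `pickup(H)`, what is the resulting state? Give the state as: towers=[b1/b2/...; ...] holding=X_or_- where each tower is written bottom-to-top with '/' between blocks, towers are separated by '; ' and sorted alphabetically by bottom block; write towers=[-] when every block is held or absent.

before: towers=[A; B/G/D/F; C; E; H] holding=-
pre[pickup(H)]: clear(H) ok, ontable(H) ok, handempty ok
all met → apply pickup(H)
after:  towers=[A; B/G/D/F; C; E] holding=H

towers=[A; B/G/D/F; C; E] holding=H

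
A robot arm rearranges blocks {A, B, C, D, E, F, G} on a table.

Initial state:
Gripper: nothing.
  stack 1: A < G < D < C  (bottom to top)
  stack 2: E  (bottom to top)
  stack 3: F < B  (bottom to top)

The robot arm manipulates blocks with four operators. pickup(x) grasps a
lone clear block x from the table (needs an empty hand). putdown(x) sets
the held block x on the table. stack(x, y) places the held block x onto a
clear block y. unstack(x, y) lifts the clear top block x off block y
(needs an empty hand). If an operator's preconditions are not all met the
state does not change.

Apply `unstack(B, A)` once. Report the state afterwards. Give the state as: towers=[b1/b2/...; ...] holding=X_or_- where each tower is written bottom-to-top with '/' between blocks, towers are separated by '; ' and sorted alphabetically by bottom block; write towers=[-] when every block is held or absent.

towers=[A/G/D/C; E; F/B] holding=-

before: towers=[A/G/D/C; E; F/B] holding=-
pre[unstack(B, A)]: on(B,A) no, clear(B) yes, handempty yes
on(B,A) unmet → unstack(B, A) is a no-op
after:  towers=[A/G/D/C; E; F/B] holding=-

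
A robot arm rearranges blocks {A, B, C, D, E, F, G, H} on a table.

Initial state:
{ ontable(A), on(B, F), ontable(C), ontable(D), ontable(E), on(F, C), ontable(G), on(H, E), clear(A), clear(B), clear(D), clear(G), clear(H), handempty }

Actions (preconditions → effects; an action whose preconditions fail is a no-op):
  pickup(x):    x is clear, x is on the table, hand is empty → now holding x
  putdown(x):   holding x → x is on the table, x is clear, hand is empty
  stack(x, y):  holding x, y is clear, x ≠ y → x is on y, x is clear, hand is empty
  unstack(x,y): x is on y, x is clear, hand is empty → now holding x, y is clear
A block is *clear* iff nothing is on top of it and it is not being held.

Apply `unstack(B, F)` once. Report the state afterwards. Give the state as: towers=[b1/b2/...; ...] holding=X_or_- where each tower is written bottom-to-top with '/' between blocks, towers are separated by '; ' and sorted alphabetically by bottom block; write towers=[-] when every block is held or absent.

before: towers=[A; C/F/B; D; E/H; G] holding=-
pre[unstack(B, F)]: on(B,F) ok, clear(B) ok, handempty ok
all met → apply unstack(B, F)
after:  towers=[A; C/F; D; E/H; G] holding=B

towers=[A; C/F; D; E/H; G] holding=B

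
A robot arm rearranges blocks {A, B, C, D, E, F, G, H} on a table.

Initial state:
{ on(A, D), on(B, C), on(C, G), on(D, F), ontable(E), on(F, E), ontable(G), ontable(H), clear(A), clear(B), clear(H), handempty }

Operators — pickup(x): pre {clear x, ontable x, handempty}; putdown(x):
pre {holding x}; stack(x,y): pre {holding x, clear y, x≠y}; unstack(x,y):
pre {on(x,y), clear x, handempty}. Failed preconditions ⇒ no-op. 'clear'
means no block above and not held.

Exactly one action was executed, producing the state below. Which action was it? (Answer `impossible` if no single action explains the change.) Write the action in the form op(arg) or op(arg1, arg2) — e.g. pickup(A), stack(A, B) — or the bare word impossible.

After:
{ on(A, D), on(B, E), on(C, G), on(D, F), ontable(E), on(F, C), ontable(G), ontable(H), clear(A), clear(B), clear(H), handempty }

impossible

target: towers=[E/B; G/C/F/D/A; H] holding=-
     unstack(A, D) → towers=[E/F/D; G/C/B; H] holding=A
         pickup(H) → towers=[E/F/D/A; G/C/B] holding=H
     unstack(B, C) → towers=[E/F/D/A; G/C; H] holding=B
none of the 3 applicable actions match → impossible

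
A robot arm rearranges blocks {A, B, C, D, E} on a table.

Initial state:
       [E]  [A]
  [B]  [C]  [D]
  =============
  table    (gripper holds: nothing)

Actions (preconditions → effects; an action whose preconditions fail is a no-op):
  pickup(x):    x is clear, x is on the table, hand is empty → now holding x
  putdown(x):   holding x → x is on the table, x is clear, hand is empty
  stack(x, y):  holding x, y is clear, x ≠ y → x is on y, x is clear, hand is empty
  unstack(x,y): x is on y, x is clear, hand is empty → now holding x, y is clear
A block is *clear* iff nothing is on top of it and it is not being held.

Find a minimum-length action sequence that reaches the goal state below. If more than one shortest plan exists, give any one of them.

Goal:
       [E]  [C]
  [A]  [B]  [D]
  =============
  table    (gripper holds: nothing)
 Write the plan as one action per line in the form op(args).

unstack(A, D)
putdown(A)
unstack(E, C)
stack(E, B)
pickup(C)
stack(C, D)

step 1 (unstack(A, D)): towers=[B; C/E; D] holding=A
step 2 (putdown(A)): towers=[A; B; C/E; D] holding=-
step 3 (unstack(E, C)): towers=[A; B; C; D] holding=E
step 4 (stack(E, B)): towers=[A; B/E; C; D] holding=-
step 5 (pickup(C)): towers=[A; B/E; D] holding=C
step 6 (stack(C, D)): towers=[A; B/E; D/C] holding=-
goal check: towers=[A; B/E; D/C] holding=- — reached (length 6, optimal by BFS)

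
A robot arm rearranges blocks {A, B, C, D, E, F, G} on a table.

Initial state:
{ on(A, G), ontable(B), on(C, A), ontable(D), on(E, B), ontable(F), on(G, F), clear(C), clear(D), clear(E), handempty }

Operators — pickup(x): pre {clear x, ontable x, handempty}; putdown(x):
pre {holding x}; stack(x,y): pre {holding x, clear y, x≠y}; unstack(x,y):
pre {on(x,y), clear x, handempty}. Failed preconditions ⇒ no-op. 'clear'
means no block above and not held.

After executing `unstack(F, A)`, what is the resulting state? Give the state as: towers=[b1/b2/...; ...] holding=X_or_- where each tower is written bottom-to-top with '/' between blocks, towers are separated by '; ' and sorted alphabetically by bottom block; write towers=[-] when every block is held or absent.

towers=[B/E; D; F/G/A/C] holding=-

before: towers=[B/E; D; F/G/A/C] holding=-
pre[unstack(F, A)]: on(F,A) no, clear(F) no, handempty yes
on(F,A), clear(F) unmet → unstack(F, A) is a no-op
after:  towers=[B/E; D; F/G/A/C] holding=-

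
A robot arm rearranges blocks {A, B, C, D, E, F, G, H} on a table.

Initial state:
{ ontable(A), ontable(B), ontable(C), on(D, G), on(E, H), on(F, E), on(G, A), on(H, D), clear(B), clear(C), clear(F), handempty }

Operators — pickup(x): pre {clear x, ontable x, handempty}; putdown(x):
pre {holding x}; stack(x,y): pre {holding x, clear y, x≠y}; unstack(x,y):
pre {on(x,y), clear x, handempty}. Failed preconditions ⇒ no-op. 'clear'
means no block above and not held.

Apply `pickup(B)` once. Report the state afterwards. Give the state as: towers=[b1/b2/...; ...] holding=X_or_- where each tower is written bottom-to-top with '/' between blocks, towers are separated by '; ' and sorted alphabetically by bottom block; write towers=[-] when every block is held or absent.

before: towers=[A/G/D/H/E/F; B; C] holding=-
pre[pickup(B)]: clear(B) ✓, ontable(B) ✓, handempty ✓
all met → apply pickup(B)
after:  towers=[A/G/D/H/E/F; C] holding=B

towers=[A/G/D/H/E/F; C] holding=B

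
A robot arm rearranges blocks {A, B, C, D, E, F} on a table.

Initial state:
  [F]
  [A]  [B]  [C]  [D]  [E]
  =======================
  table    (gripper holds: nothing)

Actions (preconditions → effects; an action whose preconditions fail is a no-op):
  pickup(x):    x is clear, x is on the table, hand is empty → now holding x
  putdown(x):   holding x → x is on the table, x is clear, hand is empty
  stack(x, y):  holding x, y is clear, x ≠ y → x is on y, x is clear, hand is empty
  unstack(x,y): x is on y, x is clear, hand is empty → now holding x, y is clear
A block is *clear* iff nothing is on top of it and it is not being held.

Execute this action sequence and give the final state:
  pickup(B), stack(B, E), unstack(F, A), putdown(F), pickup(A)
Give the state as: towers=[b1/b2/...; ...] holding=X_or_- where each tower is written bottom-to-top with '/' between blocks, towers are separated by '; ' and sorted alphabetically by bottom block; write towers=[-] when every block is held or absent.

towers=[C; D; E/B; F] holding=A

step 1 (pickup(B)): towers=[A/F; C; D; E] holding=B
step 2 (stack(B, E)): towers=[A/F; C; D; E/B] holding=-
step 3 (unstack(F, A)): towers=[A; C; D; E/B] holding=F
step 4 (putdown(F)): towers=[A; C; D; E/B; F] holding=-
step 5 (pickup(A)): towers=[C; D; E/B; F] holding=A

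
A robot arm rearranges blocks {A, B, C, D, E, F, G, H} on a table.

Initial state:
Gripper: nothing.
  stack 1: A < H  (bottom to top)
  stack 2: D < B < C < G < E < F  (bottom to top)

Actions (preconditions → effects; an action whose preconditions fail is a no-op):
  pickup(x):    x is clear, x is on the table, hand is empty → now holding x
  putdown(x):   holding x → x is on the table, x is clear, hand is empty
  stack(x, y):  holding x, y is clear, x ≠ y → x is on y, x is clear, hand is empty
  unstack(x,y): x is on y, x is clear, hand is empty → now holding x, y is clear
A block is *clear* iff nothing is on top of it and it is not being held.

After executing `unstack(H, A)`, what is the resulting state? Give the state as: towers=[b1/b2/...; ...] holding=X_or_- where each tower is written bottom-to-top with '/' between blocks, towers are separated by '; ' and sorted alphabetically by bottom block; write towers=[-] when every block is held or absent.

before: towers=[A/H; D/B/C/G/E/F] holding=-
pre[unstack(H, A)]: on(H,A) ok, clear(H) ok, handempty ok
all met → apply unstack(H, A)
after:  towers=[A; D/B/C/G/E/F] holding=H

towers=[A; D/B/C/G/E/F] holding=H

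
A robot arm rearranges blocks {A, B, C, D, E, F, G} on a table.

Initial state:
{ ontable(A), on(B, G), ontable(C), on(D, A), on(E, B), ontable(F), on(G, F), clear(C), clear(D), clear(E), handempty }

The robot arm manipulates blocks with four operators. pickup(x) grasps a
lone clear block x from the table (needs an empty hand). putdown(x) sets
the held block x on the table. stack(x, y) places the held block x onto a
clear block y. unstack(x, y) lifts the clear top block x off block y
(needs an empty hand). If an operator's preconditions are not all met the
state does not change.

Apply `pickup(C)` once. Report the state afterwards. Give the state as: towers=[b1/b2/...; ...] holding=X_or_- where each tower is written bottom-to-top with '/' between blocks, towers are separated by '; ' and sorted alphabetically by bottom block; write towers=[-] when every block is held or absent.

before: towers=[A/D; C; F/G/B/E] holding=-
pre[pickup(C)]: clear(C) ✓, ontable(C) ✓, handempty ✓
all met → apply pickup(C)
after:  towers=[A/D; F/G/B/E] holding=C

towers=[A/D; F/G/B/E] holding=C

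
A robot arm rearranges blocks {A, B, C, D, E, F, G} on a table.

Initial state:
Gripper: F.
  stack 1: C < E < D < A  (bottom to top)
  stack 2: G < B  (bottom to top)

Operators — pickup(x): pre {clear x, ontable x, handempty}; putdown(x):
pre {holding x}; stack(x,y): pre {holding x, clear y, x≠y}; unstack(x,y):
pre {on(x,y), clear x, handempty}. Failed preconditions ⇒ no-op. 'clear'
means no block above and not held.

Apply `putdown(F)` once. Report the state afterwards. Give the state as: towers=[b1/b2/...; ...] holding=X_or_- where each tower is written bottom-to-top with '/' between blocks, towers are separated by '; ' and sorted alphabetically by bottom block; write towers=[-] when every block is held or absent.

before: towers=[C/E/D/A; G/B] holding=F
pre[putdown(F)]: holding(F) ok
all met → apply putdown(F)
after:  towers=[C/E/D/A; F; G/B] holding=-

towers=[C/E/D/A; F; G/B] holding=-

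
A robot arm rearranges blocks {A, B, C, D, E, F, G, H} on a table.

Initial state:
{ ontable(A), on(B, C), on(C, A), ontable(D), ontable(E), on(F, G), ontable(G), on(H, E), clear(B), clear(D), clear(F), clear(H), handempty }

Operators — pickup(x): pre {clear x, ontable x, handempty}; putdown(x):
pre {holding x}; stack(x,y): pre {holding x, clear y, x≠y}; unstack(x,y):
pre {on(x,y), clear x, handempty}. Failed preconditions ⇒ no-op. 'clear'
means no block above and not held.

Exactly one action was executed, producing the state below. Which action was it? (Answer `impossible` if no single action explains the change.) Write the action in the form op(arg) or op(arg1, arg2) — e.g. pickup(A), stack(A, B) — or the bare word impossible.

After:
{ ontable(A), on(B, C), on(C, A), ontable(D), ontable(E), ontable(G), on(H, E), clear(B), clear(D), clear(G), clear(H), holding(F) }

target: towers=[A/C/B; D; E/H; G] holding=F
     unstack(H, E) → towers=[A/C/B; D; E; G/F] holding=H
     unstack(B, C) → towers=[A/C; D; E/H; G/F] holding=B
     unstack(F, G) → towers=[A/C/B; D; E/H; G] holding=F  ← match
         pickup(D) → towers=[A/C/B; E/H; G/F] holding=D

unstack(F, G)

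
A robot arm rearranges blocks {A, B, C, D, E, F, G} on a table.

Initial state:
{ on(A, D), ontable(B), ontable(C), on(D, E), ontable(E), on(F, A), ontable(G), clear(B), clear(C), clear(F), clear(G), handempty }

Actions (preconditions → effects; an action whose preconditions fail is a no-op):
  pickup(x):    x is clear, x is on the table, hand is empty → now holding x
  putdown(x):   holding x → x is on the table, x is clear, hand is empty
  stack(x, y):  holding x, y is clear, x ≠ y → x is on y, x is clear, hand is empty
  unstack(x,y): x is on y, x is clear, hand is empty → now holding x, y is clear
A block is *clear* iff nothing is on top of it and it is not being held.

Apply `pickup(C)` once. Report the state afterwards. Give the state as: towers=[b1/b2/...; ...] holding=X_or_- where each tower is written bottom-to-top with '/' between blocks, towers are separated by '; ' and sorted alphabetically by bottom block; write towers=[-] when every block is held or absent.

before: towers=[B; C; E/D/A/F; G] holding=-
pre[pickup(C)]: clear(C) ✓, ontable(C) ✓, handempty ✓
all met → apply pickup(C)
after:  towers=[B; E/D/A/F; G] holding=C

towers=[B; E/D/A/F; G] holding=C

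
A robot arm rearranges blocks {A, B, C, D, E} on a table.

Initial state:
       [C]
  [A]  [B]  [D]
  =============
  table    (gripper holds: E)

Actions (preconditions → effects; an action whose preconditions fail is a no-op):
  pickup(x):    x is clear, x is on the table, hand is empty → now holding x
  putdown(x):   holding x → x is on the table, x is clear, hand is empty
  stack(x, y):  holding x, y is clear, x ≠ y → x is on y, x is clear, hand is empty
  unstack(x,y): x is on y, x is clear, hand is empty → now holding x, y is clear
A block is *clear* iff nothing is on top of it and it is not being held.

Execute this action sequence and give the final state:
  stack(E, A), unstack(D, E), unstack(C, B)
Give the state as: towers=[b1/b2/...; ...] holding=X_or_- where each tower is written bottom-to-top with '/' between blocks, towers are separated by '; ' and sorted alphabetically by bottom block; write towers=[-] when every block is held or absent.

step 1 (stack(E, A)): towers=[A/E; B/C; D] holding=-
step 2 (unstack(D, E)) [no-op]: towers=[A/E; B/C; D] holding=-
step 3 (unstack(C, B)): towers=[A/E; B; D] holding=C

towers=[A/E; B; D] holding=C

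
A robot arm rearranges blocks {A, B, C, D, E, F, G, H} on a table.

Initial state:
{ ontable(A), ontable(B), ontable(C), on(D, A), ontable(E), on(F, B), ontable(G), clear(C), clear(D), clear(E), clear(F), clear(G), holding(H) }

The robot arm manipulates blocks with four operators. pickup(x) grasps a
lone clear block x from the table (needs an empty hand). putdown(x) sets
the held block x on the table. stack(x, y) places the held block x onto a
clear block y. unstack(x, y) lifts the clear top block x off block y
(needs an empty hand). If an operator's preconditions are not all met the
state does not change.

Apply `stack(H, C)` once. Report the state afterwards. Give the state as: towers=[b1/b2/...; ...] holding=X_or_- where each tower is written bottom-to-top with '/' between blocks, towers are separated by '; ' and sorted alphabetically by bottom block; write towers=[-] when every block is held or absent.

towers=[A/D; B/F; C/H; E; G] holding=-

before: towers=[A/D; B/F; C; E; G] holding=H
pre[stack(H, C)]: holding(H) ok, clear(C) ok, H≠C ok
all met → apply stack(H, C)
after:  towers=[A/D; B/F; C/H; E; G] holding=-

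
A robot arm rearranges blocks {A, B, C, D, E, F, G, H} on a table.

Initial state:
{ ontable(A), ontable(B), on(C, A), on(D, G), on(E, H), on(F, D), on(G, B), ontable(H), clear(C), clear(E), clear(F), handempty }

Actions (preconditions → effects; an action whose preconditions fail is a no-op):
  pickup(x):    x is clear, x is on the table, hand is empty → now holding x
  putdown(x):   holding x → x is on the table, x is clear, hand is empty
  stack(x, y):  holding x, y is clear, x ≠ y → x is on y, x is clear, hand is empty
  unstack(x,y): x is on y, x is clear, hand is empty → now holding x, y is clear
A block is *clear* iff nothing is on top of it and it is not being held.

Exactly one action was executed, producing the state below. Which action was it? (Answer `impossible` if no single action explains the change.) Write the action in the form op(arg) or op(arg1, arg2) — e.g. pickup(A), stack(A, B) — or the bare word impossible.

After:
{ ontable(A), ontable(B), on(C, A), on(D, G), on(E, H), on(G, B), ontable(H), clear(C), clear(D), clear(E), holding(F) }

target: towers=[A/C; B/G/D; H/E] holding=F
     unstack(E, H) → towers=[A/C; B/G/D/F; H] holding=E
     unstack(F, D) → towers=[A/C; B/G/D; H/E] holding=F  ← match
     unstack(C, A) → towers=[A; B/G/D/F; H/E] holding=C

unstack(F, D)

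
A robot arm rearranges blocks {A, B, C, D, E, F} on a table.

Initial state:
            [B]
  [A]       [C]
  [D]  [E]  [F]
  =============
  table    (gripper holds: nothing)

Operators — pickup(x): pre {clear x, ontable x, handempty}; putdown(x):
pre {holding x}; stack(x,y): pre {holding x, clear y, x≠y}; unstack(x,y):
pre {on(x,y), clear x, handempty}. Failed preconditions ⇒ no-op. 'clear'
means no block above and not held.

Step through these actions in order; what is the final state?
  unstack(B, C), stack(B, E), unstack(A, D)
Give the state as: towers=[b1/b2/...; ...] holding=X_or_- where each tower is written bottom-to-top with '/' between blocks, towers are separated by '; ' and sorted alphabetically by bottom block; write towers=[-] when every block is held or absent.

towers=[D; E/B; F/C] holding=A

step 1 (unstack(B, C)): towers=[D/A; E; F/C] holding=B
step 2 (stack(B, E)): towers=[D/A; E/B; F/C] holding=-
step 3 (unstack(A, D)): towers=[D; E/B; F/C] holding=A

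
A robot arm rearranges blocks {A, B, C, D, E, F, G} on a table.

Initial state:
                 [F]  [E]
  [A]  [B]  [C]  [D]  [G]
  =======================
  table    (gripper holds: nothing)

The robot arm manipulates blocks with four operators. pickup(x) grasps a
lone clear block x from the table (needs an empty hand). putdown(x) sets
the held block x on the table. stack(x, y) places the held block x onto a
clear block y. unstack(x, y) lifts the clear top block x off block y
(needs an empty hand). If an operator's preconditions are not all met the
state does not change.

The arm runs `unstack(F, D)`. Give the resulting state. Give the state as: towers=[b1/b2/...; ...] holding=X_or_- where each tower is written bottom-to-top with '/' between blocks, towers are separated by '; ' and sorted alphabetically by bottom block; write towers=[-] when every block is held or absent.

towers=[A; B; C; D; G/E] holding=F

before: towers=[A; B; C; D/F; G/E] holding=-
pre[unstack(F, D)]: on(F,D) yes, clear(F) yes, handempty yes
all met → apply unstack(F, D)
after:  towers=[A; B; C; D; G/E] holding=F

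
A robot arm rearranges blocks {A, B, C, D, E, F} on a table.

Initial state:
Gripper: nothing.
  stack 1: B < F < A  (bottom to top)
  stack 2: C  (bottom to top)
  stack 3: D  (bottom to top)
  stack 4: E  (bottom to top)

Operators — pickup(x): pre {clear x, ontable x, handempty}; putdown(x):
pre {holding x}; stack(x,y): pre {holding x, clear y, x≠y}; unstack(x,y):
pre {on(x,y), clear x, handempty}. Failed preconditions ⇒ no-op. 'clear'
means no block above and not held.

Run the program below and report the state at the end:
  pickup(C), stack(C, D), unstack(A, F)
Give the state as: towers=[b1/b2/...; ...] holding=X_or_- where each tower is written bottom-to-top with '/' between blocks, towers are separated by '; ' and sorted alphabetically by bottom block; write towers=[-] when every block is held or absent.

step 1 (pickup(C)): towers=[B/F/A; D; E] holding=C
step 2 (stack(C, D)): towers=[B/F/A; D/C; E] holding=-
step 3 (unstack(A, F)): towers=[B/F; D/C; E] holding=A

towers=[B/F; D/C; E] holding=A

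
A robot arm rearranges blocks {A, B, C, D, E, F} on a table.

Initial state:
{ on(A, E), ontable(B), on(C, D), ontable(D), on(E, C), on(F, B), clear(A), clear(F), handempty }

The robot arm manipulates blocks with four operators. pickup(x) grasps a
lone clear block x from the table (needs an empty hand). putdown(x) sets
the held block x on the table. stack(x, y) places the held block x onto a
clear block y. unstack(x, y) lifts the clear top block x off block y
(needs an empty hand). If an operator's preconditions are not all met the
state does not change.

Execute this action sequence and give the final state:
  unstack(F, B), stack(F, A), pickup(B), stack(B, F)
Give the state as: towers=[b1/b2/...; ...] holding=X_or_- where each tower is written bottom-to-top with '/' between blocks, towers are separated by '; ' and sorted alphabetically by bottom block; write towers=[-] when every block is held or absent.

step 1 (unstack(F, B)): towers=[B; D/C/E/A] holding=F
step 2 (stack(F, A)): towers=[B; D/C/E/A/F] holding=-
step 3 (pickup(B)): towers=[D/C/E/A/F] holding=B
step 4 (stack(B, F)): towers=[D/C/E/A/F/B] holding=-

towers=[D/C/E/A/F/B] holding=-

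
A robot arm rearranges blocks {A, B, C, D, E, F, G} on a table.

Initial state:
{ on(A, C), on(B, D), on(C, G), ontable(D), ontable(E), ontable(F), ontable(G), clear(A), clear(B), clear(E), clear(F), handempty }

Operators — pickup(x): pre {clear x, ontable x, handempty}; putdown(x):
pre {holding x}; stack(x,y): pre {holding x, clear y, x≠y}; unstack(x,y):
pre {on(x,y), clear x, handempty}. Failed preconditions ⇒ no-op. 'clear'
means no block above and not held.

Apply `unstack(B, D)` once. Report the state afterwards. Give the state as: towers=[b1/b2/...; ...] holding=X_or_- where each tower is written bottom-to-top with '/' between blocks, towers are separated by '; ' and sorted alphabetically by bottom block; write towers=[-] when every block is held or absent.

towers=[D; E; F; G/C/A] holding=B

before: towers=[D/B; E; F; G/C/A] holding=-
pre[unstack(B, D)]: on(B,D) ✓, clear(B) ✓, handempty ✓
all met → apply unstack(B, D)
after:  towers=[D; E; F; G/C/A] holding=B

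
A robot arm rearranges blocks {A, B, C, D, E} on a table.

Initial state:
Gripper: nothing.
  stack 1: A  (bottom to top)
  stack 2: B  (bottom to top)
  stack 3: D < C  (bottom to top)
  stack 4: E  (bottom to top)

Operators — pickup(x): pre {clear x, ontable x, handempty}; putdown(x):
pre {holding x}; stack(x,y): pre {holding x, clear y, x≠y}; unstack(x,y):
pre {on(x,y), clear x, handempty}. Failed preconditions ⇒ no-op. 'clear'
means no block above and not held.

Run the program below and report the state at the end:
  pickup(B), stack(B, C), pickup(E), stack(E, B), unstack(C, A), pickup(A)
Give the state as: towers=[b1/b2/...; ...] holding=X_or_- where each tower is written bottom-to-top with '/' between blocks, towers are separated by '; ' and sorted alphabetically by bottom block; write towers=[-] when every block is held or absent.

towers=[D/C/B/E] holding=A

step 1 (pickup(B)): towers=[A; D/C; E] holding=B
step 2 (stack(B, C)): towers=[A; D/C/B; E] holding=-
step 3 (pickup(E)): towers=[A; D/C/B] holding=E
step 4 (stack(E, B)): towers=[A; D/C/B/E] holding=-
step 5 (unstack(C, A)) [no-op]: towers=[A; D/C/B/E] holding=-
step 6 (pickup(A)): towers=[D/C/B/E] holding=A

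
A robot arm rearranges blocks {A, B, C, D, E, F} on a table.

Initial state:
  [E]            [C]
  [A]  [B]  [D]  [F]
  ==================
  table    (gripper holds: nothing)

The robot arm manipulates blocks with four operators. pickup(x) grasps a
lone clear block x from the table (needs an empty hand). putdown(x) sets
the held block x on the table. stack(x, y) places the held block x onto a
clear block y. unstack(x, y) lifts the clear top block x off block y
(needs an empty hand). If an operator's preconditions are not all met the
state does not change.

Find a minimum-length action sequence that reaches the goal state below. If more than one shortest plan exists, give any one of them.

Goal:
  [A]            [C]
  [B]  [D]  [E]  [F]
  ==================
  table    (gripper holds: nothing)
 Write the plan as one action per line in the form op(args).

unstack(E, A)
putdown(E)
pickup(A)
stack(A, B)

step 1 (unstack(E, A)): towers=[A; B; D; F/C] holding=E
step 2 (putdown(E)): towers=[A; B; D; E; F/C] holding=-
step 3 (pickup(A)): towers=[B; D; E; F/C] holding=A
step 4 (stack(A, B)): towers=[B/A; D; E; F/C] holding=-
goal check: towers=[B/A; D; E; F/C] holding=- — reached (length 4, optimal by BFS)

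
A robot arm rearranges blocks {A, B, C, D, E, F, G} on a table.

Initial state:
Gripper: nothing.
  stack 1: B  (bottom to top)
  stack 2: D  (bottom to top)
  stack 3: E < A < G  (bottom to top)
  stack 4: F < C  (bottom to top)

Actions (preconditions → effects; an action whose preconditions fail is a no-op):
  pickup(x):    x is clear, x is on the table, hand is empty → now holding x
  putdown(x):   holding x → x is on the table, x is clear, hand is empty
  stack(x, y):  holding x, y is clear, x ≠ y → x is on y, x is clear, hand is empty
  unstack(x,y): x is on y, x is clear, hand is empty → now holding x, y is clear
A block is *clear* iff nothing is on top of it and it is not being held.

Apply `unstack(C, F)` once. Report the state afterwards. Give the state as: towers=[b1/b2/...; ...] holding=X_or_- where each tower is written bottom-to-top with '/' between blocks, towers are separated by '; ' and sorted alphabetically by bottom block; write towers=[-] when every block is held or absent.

towers=[B; D; E/A/G; F] holding=C

before: towers=[B; D; E/A/G; F/C] holding=-
pre[unstack(C, F)]: on(C,F) ✓, clear(C) ✓, handempty ✓
all met → apply unstack(C, F)
after:  towers=[B; D; E/A/G; F] holding=C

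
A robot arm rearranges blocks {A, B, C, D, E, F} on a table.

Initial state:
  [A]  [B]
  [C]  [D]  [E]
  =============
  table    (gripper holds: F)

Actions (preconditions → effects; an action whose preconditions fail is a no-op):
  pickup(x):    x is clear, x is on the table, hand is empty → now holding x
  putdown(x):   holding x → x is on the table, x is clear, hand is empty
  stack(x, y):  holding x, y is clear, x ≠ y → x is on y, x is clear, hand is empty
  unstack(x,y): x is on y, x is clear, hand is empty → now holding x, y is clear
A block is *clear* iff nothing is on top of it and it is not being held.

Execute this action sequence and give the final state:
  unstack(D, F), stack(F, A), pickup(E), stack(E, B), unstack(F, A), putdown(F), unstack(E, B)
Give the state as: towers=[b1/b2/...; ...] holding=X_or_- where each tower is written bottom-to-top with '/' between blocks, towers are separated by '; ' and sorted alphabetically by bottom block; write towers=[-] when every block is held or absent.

step 1 (unstack(D, F)) [no-op]: towers=[C/A; D/B; E] holding=F
step 2 (stack(F, A)): towers=[C/A/F; D/B; E] holding=-
step 3 (pickup(E)): towers=[C/A/F; D/B] holding=E
step 4 (stack(E, B)): towers=[C/A/F; D/B/E] holding=-
step 5 (unstack(F, A)): towers=[C/A; D/B/E] holding=F
step 6 (putdown(F)): towers=[C/A; D/B/E; F] holding=-
step 7 (unstack(E, B)): towers=[C/A; D/B; F] holding=E

towers=[C/A; D/B; F] holding=E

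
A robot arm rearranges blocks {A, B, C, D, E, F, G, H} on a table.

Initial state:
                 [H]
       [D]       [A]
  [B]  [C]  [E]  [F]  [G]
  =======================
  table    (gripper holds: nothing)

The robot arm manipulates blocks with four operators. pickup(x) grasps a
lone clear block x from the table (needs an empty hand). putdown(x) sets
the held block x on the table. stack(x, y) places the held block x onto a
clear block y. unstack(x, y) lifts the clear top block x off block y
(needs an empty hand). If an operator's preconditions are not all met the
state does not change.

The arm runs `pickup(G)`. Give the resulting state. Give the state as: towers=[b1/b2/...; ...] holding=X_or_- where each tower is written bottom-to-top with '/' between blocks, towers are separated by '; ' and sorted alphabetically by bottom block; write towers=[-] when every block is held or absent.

towers=[B; C/D; E; F/A/H] holding=G

before: towers=[B; C/D; E; F/A/H; G] holding=-
pre[pickup(G)]: clear(G) ✓, ontable(G) ✓, handempty ✓
all met → apply pickup(G)
after:  towers=[B; C/D; E; F/A/H] holding=G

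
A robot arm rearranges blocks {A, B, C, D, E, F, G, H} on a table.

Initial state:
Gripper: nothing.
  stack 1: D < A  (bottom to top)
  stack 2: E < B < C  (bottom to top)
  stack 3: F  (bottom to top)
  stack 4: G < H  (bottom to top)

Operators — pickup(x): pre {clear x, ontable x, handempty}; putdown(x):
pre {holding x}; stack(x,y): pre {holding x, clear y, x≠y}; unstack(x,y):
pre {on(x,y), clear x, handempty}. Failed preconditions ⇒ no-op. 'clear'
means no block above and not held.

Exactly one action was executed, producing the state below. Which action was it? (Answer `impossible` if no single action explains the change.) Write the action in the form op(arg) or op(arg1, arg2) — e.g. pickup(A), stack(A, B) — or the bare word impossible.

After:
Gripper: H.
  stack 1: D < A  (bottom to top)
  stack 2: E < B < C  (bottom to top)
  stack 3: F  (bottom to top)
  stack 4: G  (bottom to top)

target: towers=[D/A; E/B/C; F; G] holding=H
     unstack(A, D) → towers=[D; E/B/C; F; G/H] holding=A
     unstack(H, G) → towers=[D/A; E/B/C; F; G] holding=H  ← match
         pickup(F) → towers=[D/A; E/B/C; G/H] holding=F
     unstack(C, B) → towers=[D/A; E/B; F; G/H] holding=C

unstack(H, G)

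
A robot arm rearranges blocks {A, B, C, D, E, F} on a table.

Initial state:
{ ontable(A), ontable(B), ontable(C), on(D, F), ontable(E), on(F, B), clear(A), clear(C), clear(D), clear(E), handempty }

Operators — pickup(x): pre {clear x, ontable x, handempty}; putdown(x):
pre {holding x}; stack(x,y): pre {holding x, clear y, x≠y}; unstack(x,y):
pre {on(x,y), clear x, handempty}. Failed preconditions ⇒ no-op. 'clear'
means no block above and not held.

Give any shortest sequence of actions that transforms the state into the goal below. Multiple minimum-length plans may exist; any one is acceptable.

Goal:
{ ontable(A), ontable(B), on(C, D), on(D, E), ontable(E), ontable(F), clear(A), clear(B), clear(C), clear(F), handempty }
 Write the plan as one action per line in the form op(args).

unstack(D, F)
stack(D, E)
unstack(F, B)
putdown(F)
pickup(C)
stack(C, D)

step 1 (unstack(D, F)): towers=[A; B/F; C; E] holding=D
step 2 (stack(D, E)): towers=[A; B/F; C; E/D] holding=-
step 3 (unstack(F, B)): towers=[A; B; C; E/D] holding=F
step 4 (putdown(F)): towers=[A; B; C; E/D; F] holding=-
step 5 (pickup(C)): towers=[A; B; E/D; F] holding=C
step 6 (stack(C, D)): towers=[A; B; E/D/C; F] holding=-
goal check: towers=[A; B; E/D/C; F] holding=- — reached (length 6, optimal by BFS)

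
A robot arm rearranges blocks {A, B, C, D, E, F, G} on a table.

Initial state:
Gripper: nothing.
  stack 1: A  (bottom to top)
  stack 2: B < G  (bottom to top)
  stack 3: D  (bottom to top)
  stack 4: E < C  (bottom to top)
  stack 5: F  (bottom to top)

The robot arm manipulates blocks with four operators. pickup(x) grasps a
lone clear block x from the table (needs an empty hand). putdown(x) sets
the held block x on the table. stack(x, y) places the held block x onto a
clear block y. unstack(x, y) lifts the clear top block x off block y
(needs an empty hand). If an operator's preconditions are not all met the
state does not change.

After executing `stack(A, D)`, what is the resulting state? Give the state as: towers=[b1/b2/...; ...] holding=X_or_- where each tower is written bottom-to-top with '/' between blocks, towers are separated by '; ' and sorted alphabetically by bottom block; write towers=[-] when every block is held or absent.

before: towers=[A; B/G; D; E/C; F] holding=-
pre[stack(A, D)]: holding(A) ✗, clear(D) ✓, A≠D ✓
holding(A) unmet → stack(A, D) is a no-op
after:  towers=[A; B/G; D; E/C; F] holding=-

towers=[A; B/G; D; E/C; F] holding=-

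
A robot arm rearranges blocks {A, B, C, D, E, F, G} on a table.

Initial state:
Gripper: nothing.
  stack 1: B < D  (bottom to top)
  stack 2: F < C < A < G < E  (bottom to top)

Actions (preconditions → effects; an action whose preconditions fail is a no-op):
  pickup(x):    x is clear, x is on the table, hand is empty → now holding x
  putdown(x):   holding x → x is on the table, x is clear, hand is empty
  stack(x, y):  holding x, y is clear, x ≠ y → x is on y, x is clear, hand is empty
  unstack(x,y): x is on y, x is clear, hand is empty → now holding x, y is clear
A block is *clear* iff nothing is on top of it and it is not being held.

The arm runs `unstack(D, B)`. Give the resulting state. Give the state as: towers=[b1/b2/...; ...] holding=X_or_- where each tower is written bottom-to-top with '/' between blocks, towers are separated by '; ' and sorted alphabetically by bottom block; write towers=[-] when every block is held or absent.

towers=[B; F/C/A/G/E] holding=D

before: towers=[B/D; F/C/A/G/E] holding=-
pre[unstack(D, B)]: on(D,B) ok, clear(D) ok, handempty ok
all met → apply unstack(D, B)
after:  towers=[B; F/C/A/G/E] holding=D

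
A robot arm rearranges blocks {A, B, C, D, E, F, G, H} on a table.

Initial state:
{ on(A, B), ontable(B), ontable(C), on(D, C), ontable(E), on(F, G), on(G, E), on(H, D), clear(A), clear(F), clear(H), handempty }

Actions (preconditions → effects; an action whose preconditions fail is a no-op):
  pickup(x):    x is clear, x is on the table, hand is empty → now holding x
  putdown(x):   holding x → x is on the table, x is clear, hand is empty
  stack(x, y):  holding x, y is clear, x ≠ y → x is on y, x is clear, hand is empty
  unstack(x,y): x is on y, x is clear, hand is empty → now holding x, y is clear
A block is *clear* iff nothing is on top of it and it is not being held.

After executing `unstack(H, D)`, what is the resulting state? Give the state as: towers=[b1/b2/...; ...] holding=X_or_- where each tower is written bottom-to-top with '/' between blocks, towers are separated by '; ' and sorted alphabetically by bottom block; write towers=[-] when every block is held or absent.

before: towers=[B/A; C/D/H; E/G/F] holding=-
pre[unstack(H, D)]: on(H,D) ✓, clear(H) ✓, handempty ✓
all met → apply unstack(H, D)
after:  towers=[B/A; C/D; E/G/F] holding=H

towers=[B/A; C/D; E/G/F] holding=H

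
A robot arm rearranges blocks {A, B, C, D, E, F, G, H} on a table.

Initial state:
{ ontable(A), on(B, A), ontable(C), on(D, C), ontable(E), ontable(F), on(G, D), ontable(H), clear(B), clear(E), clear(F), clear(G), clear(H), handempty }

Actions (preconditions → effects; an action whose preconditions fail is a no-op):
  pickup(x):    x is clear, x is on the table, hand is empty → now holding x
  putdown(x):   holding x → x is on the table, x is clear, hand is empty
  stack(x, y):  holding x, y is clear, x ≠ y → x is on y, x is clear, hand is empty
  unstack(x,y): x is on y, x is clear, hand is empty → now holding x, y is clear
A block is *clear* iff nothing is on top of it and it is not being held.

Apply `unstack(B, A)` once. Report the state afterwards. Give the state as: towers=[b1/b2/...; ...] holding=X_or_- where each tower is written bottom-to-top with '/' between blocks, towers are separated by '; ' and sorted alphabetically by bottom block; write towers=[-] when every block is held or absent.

towers=[A; C/D/G; E; F; H] holding=B

before: towers=[A/B; C/D/G; E; F; H] holding=-
pre[unstack(B, A)]: on(B,A) ✓, clear(B) ✓, handempty ✓
all met → apply unstack(B, A)
after:  towers=[A; C/D/G; E; F; H] holding=B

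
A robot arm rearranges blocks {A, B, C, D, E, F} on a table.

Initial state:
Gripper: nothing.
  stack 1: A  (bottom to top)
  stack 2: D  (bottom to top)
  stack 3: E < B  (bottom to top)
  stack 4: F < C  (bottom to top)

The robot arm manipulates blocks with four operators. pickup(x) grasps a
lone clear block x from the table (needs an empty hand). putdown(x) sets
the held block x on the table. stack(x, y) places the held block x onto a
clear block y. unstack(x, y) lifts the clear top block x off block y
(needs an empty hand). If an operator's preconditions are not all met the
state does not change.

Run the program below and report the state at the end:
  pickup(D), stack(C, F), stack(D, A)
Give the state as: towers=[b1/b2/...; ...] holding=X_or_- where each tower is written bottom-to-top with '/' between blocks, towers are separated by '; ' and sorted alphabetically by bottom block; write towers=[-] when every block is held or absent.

towers=[A/D; E/B; F/C] holding=-

step 1 (pickup(D)): towers=[A; E/B; F/C] holding=D
step 2 (stack(C, F)) [no-op]: towers=[A; E/B; F/C] holding=D
step 3 (stack(D, A)): towers=[A/D; E/B; F/C] holding=-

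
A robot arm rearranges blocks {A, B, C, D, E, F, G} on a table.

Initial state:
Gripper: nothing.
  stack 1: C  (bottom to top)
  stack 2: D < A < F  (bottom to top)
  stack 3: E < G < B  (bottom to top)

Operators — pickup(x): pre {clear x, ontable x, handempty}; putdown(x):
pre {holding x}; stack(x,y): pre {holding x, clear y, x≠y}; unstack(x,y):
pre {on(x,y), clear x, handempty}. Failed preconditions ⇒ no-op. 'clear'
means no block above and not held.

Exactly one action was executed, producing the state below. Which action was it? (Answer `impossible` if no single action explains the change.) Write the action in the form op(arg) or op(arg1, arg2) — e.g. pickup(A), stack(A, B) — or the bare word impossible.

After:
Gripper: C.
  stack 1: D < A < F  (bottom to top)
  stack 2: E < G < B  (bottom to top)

target: towers=[D/A/F; E/G/B] holding=C
     unstack(B, G) → towers=[C; D/A/F; E/G] holding=B
     unstack(F, A) → towers=[C; D/A; E/G/B] holding=F
         pickup(C) → towers=[D/A/F; E/G/B] holding=C  ← match

pickup(C)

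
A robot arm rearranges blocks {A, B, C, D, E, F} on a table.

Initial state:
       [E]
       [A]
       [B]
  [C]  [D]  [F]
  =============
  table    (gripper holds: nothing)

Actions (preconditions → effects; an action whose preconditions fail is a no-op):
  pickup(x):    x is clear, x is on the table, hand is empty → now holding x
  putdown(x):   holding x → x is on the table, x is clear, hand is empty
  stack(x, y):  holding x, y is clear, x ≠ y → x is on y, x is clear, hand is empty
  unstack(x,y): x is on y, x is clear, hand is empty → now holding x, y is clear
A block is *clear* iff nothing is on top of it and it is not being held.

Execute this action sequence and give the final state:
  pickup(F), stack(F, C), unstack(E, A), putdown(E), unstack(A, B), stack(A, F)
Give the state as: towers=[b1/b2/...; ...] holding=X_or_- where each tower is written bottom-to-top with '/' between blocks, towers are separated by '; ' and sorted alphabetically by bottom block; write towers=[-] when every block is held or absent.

step 1 (pickup(F)): towers=[C; D/B/A/E] holding=F
step 2 (stack(F, C)): towers=[C/F; D/B/A/E] holding=-
step 3 (unstack(E, A)): towers=[C/F; D/B/A] holding=E
step 4 (putdown(E)): towers=[C/F; D/B/A; E] holding=-
step 5 (unstack(A, B)): towers=[C/F; D/B; E] holding=A
step 6 (stack(A, F)): towers=[C/F/A; D/B; E] holding=-

towers=[C/F/A; D/B; E] holding=-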